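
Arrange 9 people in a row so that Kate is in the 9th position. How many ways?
Fix one position: (9-1)! = 40320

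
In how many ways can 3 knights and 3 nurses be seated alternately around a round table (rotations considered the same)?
Fix one of the knights: (3-1)! ways for the remaining knights, × 3! ways for the nurses = 2 × 6 = 12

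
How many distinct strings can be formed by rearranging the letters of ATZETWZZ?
8! / (1! × 2! × 3! × 1! × 1!) = 3360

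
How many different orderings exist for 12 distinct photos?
12! = 479001600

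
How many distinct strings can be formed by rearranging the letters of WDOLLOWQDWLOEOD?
15! / (1! × 3! × 3! × 1! × 3! × 4!) = 252252000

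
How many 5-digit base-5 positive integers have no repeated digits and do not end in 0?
Last digit: 4 nonzero choices. First digit: 3 (nonzero, ≠last). Middle 3: P(3,3) = 6. Total = 72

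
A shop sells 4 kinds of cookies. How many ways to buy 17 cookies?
C(17+4-1, 4-1) = C(20, 3) = 1140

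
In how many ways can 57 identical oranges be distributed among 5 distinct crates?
C(57+5-1, 5-1) = C(61, 4) = 521855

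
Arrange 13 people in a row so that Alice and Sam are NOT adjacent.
Total - adjacent = 13! - (13-1)!×2 = 6227020800 - 958003200 = 5269017600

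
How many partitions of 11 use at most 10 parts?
By conjugation, equals partitions of 11 into parts ≤ 10. Let r_j(i) = number of partitions of i into parts ≤ j, for i = 0..11. r_1(i) = 1 for all i; r_j(i) = r_{j-1}(i) + r_j(i-j). Rows j = 2..10: ≤2: 1 1 2 2 3 3 4 4 5 5 6 6; ≤3: 1 1 2 3 4 5 7 8 10 12 14 16; ≤4: 1 1 2 3 5 6 9 11 15 18 23 27; ≤5: 1 1 2 3 5 7 10 13 18 23 30 37; ≤6: 1 1 2 3 5 7 11 14 20 26 35 44; ≤7: 1 1 2 3 5 7 11 15 21 28 38 49; ≤8: 1 1 2 3 5 7 11 15 22 29 40 52; ≤9: 1 1 2 3 5 7 11 15 22 30 41 54; ≤10: 1 1 2 3 5 7 11 15 22 30 42 55. r_10(11) = 55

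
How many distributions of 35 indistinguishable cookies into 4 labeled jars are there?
C(35+4-1, 4-1) = C(38, 3) = 8436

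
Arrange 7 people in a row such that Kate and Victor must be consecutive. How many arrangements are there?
Treat the 2 as one block: (7-2+1)! × 2! = 720 × 2 = 1440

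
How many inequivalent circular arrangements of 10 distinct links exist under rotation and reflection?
(10-1)!/2 = 362880/2 = 181440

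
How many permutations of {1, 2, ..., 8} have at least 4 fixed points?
Exactly j fixed points: C(8,j)·!(8-j); sum over j ≥ 4 (derangement numbers via !m = (m-1)·(!(m-1) + !(m-2)): !0..!4 = 1, 0, 1, 2, 9). Σ_{j=4}^{8} C(8,j)·!(8-j) = C(8,4)·!4 + C(8,5)·!3 + C(8,6)·!2 + C(8,7)·!1 + C(8,8)·!0 = 70·9 + 56·2 + 28·1 + 8·0 + 1·1 = 771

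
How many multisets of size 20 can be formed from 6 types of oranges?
C(20+6-1, 6-1) = C(25, 5) = 53130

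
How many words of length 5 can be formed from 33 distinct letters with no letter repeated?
P(33,5) = 33!/(33-5)! = 28480320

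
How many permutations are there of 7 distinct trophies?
7! = 5040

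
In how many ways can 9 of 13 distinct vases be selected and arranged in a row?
P(13,9) = 13!/(13-9)! = 259459200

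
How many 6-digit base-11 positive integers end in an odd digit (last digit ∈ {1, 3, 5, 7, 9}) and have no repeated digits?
Last∈{1,3,5,7,9}. Last=0: 0. Last nonzero: 5×9×P(9,4) = 136080. Total = 136080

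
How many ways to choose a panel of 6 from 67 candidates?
C(67,6) = 67!/(6!×61!) = 99795696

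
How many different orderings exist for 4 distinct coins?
4! = 24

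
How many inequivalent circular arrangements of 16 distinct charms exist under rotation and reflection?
(16-1)!/2 = 1307674368000/2 = 653837184000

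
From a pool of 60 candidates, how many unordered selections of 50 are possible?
C(60,50) = 60!/(50!×10!) = 75394027566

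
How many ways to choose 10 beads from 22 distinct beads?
C(22,10) = 22!/(10!×12!) = 646646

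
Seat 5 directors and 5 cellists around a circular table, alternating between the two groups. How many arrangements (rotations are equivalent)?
Fix one of the directors: (5-1)! ways for the remaining directors, × 5! ways for the cellists = 24 × 120 = 2880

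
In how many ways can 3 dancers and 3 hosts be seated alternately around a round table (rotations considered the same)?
Fix one of the dancers: (3-1)! ways for the remaining dancers, × 3! ways for the hosts = 2 × 6 = 12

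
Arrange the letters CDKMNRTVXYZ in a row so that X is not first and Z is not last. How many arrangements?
By inclusion-exclusion: 11! - 2×(11-1)! + (11-2)! = 39916800 - 7257600 + 362880 = 33022080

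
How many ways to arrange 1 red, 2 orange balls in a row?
3! / (1! × 2!) = 3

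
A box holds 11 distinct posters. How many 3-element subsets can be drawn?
C(11,3) = 11!/(3!×8!) = 165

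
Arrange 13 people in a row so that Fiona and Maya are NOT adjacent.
Total - adjacent = 13! - (13-1)!×2 = 6227020800 - 958003200 = 5269017600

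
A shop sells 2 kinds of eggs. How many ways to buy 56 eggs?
C(56+2-1, 2-1) = C(57, 1) = 57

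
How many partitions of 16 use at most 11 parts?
By conjugation, equals partitions of 16 into parts ≤ 11. Let r_j(i) = number of partitions of i into parts ≤ j, for i = 0..16. r_1(i) = 1 for all i; r_j(i) = r_{j-1}(i) + r_j(i-j). Rows j = 2..11: ≤2: 1 1 2 2 3 3 4 4 5 5 6 6 7 7 8 8 9; ≤3: 1 1 2 3 4 5 7 8 10 12 14 16 19 21 24 27 30; ≤4: 1 1 2 3 5 6 9 11 15 18 23 27 34 39 47 54 64; ≤5: 1 1 2 3 5 7 10 13 18 23 30 37 47 57 70 84 101; ≤6: 1 1 2 3 5 7 11 14 20 26 35 44 58 71 90 110 136; ≤7: 1 1 2 3 5 7 11 15 21 28 38 49 65 82 105 131 164; ≤8: 1 1 2 3 5 7 11 15 22 29 40 52 70 89 116 146 186; ≤9: 1 1 2 3 5 7 11 15 22 30 41 54 73 94 123 157 201; ≤10: 1 1 2 3 5 7 11 15 22 30 42 55 75 97 128 164 212; ≤11: 1 1 2 3 5 7 11 15 22 30 42 56 76 99 131 169 219. r_11(16) = 219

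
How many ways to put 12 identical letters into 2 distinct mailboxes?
C(12+2-1, 2-1) = C(13, 1) = 13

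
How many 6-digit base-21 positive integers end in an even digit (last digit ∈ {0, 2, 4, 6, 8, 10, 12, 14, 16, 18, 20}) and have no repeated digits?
Last∈{0,2,4,6,8,10,12,14,16,18,20}. Last=0: 1860480. Last nonzero: 10×19×P(19,4) = 17674560. Total = 19535040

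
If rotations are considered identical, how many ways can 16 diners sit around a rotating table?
Circular: fix one position, arrange the rest. (16-1)! = 1307674368000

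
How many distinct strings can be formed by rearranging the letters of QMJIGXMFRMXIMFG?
15! / (2! × 1! × 1! × 2! × 4! × 2! × 2! × 1!) = 3405402000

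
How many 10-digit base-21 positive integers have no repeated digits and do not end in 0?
Last digit: 20 nonzero choices. First digit: 19 (nonzero, ≠last). Middle 8: P(19,8) = 3047466240. Total = 1158037171200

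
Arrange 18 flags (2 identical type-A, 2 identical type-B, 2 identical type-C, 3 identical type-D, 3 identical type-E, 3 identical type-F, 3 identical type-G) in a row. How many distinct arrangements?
18! / (2! × 2! × 2! × 3! × 3! × 3! × 3!) = 617512896000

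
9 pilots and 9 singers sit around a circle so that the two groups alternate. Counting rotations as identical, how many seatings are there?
Fix one of the pilots: (9-1)! ways for the remaining pilots, × 9! ways for the singers = 40320 × 362880 = 14631321600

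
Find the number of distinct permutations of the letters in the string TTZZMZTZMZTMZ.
13! / (6! × 4! × 3!) = 60060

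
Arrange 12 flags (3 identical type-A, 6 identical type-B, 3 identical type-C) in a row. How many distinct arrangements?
12! / (3! × 6! × 3!) = 18480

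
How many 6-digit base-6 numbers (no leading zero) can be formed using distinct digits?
First digit: 5 choices (nonzero). Then descending: 5 × 5 × 4 × 3 × 2 × 1 = 600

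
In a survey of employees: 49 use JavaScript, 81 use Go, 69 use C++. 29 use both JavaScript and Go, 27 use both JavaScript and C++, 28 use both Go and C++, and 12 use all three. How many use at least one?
|A∪B∪C| = 49+81+69-29-27-28+12 = 127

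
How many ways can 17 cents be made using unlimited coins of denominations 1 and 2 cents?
Coefficient of x^17 in 1/(1-x^1) · 1/(1-x^2). Use j coins of 2 for j = 0..⌊17/2⌋ = 8, the rest in 1s: 8 + 1 = 9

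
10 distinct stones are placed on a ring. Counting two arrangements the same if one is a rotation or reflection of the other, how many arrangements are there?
(10-1)!/2 = 362880/2 = 181440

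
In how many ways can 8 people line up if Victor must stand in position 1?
Fix one position: (8-1)! = 5040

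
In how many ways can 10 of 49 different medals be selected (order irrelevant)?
C(49,10) = 49!/(10!×39!) = 8217822536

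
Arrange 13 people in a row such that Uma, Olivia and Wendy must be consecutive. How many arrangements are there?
Treat the 3 as one block: (13-3+1)! × 3! = 39916800 × 6 = 239500800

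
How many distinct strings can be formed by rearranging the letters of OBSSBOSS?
8! / (2! × 4! × 2!) = 420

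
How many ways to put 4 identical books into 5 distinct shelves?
C(4+5-1, 5-1) = C(8, 4) = 70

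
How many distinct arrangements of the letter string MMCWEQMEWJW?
11! / (1! × 3! × 1! × 1! × 3! × 2!) = 554400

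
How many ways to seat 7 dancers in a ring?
Circular: fix one position, arrange the rest. (7-1)! = 720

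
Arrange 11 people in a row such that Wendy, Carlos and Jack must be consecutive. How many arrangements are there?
Treat the 3 as one block: (11-3+1)! × 3! = 362880 × 6 = 2177280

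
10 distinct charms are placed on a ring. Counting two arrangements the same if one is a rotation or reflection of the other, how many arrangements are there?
(10-1)!/2 = 362880/2 = 181440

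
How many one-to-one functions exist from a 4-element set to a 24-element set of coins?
P(24,4) = 24!/(24-4)! = 255024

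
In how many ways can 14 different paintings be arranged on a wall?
14! = 87178291200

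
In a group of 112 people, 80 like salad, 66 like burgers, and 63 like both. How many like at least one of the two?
|A∪B| = |A| + |B| - |A∩B| = 80 + 66 - 63 = 83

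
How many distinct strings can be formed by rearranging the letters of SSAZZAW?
7! / (2! × 2! × 1! × 2!) = 630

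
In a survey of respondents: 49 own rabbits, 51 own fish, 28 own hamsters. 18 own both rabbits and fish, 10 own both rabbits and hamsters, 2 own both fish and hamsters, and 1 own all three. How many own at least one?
|A∪B∪C| = 49+51+28-18-10-2+1 = 99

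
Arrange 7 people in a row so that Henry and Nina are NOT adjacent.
Total - adjacent = 7! - (7-1)!×2 = 5040 - 1440 = 3600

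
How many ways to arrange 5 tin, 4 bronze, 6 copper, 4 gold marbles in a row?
19! / (5! × 4! × 6! × 4!) = 2444321880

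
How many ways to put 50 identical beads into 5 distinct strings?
C(50+5-1, 5-1) = C(54, 4) = 316251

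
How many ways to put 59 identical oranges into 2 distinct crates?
C(59+2-1, 2-1) = C(60, 1) = 60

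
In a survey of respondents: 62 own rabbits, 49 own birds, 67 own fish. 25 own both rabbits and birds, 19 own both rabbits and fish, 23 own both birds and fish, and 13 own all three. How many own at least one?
|A∪B∪C| = 62+49+67-25-19-23+13 = 124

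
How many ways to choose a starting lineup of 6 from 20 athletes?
C(20,6) = 20!/(6!×14!) = 38760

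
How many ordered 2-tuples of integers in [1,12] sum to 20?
Coefficient of x^20 in (x + x² + ... + x^12)^2. By inclusion-exclusion on dice exceeding 12: Σ_j (-1)^j C(2,j)·C(20-1-12j, 1) = C(2,0)·C(19,1) - C(2,1)·C(7,1) = 1·19 - 2·7 = 5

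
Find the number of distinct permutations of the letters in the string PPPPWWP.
7! / (5! × 2!) = 21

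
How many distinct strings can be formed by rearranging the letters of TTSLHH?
6! / (2! × 1! × 1! × 2!) = 180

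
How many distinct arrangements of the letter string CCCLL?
5! / (2! × 3!) = 10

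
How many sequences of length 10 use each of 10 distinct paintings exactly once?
10! = 3628800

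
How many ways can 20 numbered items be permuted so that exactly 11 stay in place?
Choose the 11 fixed points C(20,11) = 167960, derange the rest: !9 = Σ_{j=0}^{9} (-1)^j·9!/j! = 362880 - 362880 + 181440 - 60480 + 15120 - 3024 + 504 - 72 + 9 - 1 = 133496. Product = 167960 × 133496 = 22421988160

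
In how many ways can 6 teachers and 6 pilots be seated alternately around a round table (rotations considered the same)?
Fix one of the teachers: (6-1)! ways for the remaining teachers, × 6! ways for the pilots = 120 × 720 = 86400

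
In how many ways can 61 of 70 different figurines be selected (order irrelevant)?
C(70,61) = 70!/(61!×9!) = 65033528560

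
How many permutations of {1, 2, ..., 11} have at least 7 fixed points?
Exactly j fixed points: C(11,j)·!(11-j); sum over j ≥ 7 (derangement numbers via !m = (m-1)·(!(m-1) + !(m-2)): !0..!4 = 1, 0, 1, 2, 9). Σ_{j=7}^{11} C(11,j)·!(11-j) = C(11,7)·!4 + C(11,8)·!3 + C(11,9)·!2 + C(11,10)·!1 + C(11,11)·!0 = 330·9 + 165·2 + 55·1 + 11·0 + 1·1 = 3356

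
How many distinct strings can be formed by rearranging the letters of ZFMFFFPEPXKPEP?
14! / (2! × 1! × 4! × 1! × 4! × 1! × 1!) = 75675600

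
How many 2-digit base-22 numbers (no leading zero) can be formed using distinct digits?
First digit: 21 choices (nonzero). Then descending: 21 × 21 = 441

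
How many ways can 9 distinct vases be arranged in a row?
9! = 362880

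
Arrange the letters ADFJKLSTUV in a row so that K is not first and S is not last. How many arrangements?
By inclusion-exclusion: 10! - 2×(10-1)! + (10-2)! = 3628800 - 725760 + 40320 = 2943360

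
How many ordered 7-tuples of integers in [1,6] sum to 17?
Coefficient of x^17 in (x + x² + ... + x^6)^7. By inclusion-exclusion on dice exceeding 6: Σ_j (-1)^j C(7,j)·C(17-1-6j, 6) = C(7,0)·C(16,6) - C(7,1)·C(10,6) = 1·8008 - 7·210 = 6538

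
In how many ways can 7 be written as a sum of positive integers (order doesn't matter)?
Pentagonal recurrence p(n) = p(n-1) + p(n-2) - p(n-5) - p(n-7) + p(n-12) + p(n-15) - ... gives p(0..6) = 1, 1, 2, 3, 5, 7, 11. p(7) = p(6) + p(5) - p(2) - p(0) = 11 + 7 - 2 - 1 = 15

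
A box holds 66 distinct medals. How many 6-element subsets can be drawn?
C(66,6) = 66!/(6!×60!) = 90858768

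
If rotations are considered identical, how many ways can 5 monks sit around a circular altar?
Circular: fix one position, arrange the rest. (5-1)! = 24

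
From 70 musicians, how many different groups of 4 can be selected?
C(70,4) = 70!/(4!×66!) = 916895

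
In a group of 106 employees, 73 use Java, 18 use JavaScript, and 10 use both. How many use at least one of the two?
|A∪B| = |A| + |B| - |A∩B| = 73 + 18 - 10 = 81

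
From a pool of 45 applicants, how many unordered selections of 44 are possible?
C(45,44) = 45!/(44!×1!) = 45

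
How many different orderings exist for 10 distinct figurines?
10! = 3628800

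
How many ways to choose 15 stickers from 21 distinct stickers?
C(21,15) = 21!/(15!×6!) = 54264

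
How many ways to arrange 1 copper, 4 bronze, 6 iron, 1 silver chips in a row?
12! / (1! × 4! × 6! × 1!) = 27720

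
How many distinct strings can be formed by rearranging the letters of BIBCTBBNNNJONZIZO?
17! / (4! × 1! × 1! × 2! × 1! × 4! × 2! × 2!) = 77189112000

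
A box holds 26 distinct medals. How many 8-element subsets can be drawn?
C(26,8) = 26!/(8!×18!) = 1562275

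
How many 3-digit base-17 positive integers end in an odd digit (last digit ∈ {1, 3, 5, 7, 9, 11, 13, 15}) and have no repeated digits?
Last∈{1,3,5,7,9,11,13,15}. Last=0: 0. Last nonzero: 8×15×P(15,1) = 1800. Total = 1800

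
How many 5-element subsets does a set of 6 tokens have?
C(6,5) = 6!/(5!×1!) = 6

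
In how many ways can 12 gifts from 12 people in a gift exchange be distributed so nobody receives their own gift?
!12 = Σ_{j=0}^{12} (-1)^j·12!/j! = 479001600 - 479001600 + 239500800 - 79833600 + 19958400 - 3991680 + 665280 - 95040 + 11880 - 1320 + 132 - 12 + 1 = 176214841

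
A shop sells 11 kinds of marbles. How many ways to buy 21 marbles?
C(21+11-1, 11-1) = C(31, 10) = 44352165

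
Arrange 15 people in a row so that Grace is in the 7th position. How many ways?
Fix one position: (15-1)! = 87178291200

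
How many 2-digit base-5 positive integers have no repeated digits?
First digit: 4 choices (nonzero). Then descending: 4 × 4 = 16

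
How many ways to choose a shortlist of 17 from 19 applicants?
C(19,17) = 19!/(17!×2!) = 171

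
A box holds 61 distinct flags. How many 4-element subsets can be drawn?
C(61,4) = 61!/(4!×57!) = 521855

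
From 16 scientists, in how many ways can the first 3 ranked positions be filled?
P(16,3) = 16!/(16-3)! = 3360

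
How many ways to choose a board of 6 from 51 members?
C(51,6) = 51!/(6!×45!) = 18009460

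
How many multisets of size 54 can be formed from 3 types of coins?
C(54+3-1, 3-1) = C(56, 2) = 1540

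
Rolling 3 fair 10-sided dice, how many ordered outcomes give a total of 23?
Coefficient of x^23 in (x + x² + ... + x^10)^3. By inclusion-exclusion on dice exceeding 10: Σ_j (-1)^j C(3,j)·C(23-1-10j, 2) = C(3,0)·C(22,2) - C(3,1)·C(12,2) + C(3,2)·C(2,2) = 1·231 - 3·66 + 3·1 = 36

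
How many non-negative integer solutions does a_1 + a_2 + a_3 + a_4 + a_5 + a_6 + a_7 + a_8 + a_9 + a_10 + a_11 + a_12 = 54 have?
C(54+12-1, 12-1) = C(65, 11) = 895068996640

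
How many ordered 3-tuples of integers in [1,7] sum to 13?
Coefficient of x^13 in (x + x² + ... + x^7)^3. By inclusion-exclusion on dice exceeding 7: Σ_j (-1)^j C(3,j)·C(13-1-7j, 2) = C(3,0)·C(12,2) - C(3,1)·C(5,2) = 1·66 - 3·10 = 36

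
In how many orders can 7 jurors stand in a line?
7! = 5040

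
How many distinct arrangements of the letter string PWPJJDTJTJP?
11! / (3! × 2! × 4! × 1! × 1!) = 138600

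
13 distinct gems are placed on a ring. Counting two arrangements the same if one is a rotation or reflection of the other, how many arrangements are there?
(13-1)!/2 = 479001600/2 = 239500800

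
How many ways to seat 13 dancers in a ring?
Circular: fix one position, arrange the rest. (13-1)! = 479001600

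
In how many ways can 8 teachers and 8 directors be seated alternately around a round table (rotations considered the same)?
Fix one of the teachers: (8-1)! ways for the remaining teachers, × 8! ways for the directors = 5040 × 40320 = 203212800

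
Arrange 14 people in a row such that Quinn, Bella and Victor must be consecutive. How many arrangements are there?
Treat the 3 as one block: (14-3+1)! × 3! = 479001600 × 6 = 2874009600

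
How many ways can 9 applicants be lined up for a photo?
9! = 362880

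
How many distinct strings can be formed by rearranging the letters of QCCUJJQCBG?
10! / (2! × 3! × 1! × 1! × 2! × 1!) = 151200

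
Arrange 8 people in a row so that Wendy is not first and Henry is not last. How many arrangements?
By inclusion-exclusion: 8! - 2×(8-1)! + (8-2)! = 40320 - 10080 + 720 = 30960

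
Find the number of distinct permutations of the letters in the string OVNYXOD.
7! / (2! × 1! × 1! × 1! × 1! × 1!) = 2520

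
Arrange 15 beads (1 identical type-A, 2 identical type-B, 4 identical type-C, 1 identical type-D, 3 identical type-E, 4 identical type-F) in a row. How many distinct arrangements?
15! / (1! × 2! × 4! × 1! × 3! × 4!) = 189189000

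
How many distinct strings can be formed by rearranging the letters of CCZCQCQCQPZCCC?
14! / (2! × 8! × 3! × 1!) = 180180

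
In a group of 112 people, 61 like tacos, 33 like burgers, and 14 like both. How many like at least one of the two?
|A∪B| = |A| + |B| - |A∩B| = 61 + 33 - 14 = 80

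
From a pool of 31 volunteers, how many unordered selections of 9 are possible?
C(31,9) = 31!/(9!×22!) = 20160075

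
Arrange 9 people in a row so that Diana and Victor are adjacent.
Treat as block: (9-1)! × 2! = 40320 × 2 = 80640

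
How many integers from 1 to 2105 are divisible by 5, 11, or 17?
⌊2105/5⌋+⌊2105/11⌋+⌊2105/17⌋ - ⌊2105/55⌋-⌊2105/85⌋-⌊2105/187⌋ + ⌊2105/935⌋ = 421+191+123 - 38-24-11 + 2 = 664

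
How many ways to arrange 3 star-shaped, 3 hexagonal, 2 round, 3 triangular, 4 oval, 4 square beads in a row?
19! / (3! × 3! × 2! × 3! × 4! × 4!) = 488864376000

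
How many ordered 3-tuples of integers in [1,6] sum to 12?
Coefficient of x^12 in (x + x² + ... + x^6)^3. By inclusion-exclusion on dice exceeding 6: Σ_j (-1)^j C(3,j)·C(12-1-6j, 2) = C(3,0)·C(11,2) - C(3,1)·C(5,2) = 1·55 - 3·10 = 25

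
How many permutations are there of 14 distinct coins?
14! = 87178291200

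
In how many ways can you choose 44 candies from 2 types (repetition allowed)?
C(44+2-1, 2-1) = C(45, 1) = 45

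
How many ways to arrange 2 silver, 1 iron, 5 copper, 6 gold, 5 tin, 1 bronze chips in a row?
20! / (2! × 1! × 5! × 6! × 5! × 1!) = 117327450240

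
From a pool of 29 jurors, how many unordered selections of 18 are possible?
C(29,18) = 29!/(18!×11!) = 34597290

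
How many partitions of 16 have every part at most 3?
Let r_j(i) = number of partitions of i into parts ≤ j, for i = 0..16. r_1(i) = 1 for all i; r_j(i) = r_{j-1}(i) + r_j(i-j). Rows j = 2..3: ≤2: 1 1 2 2 3 3 4 4 5 5 6 6 7 7 8 8 9; ≤3: 1 1 2 3 4 5 7 8 10 12 14 16 19 21 24 27 30. r_3(16) = 30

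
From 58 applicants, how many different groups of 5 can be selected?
C(58,5) = 58!/(5!×53!) = 4582116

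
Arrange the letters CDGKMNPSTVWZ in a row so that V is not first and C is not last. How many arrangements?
By inclusion-exclusion: 12! - 2×(12-1)! + (12-2)! = 479001600 - 79833600 + 3628800 = 402796800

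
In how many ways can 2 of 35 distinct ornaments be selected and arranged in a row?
P(35,2) = 35!/(35-2)! = 1190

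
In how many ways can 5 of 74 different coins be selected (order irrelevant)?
C(74,5) = 74!/(5!×69!) = 16108764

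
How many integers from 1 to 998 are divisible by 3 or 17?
⌊998/3⌋ + ⌊998/17⌋ - ⌊998/51⌋ = 332 + 58 - 19 = 371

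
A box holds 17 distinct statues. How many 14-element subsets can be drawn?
C(17,14) = 17!/(14!×3!) = 680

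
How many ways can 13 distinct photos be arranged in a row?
13! = 6227020800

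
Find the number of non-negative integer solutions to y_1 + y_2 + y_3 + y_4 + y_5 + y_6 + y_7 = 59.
C(59+7-1, 7-1) = C(65, 6) = 82598880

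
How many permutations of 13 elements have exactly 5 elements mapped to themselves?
Choose the 5 fixed points C(13,5) = 1287, derange the rest: !8 = Σ_{j=0}^{8} (-1)^j·8!/j! = 40320 - 40320 + 20160 - 6720 + 1680 - 336 + 56 - 8 + 1 = 14833. Product = 1287 × 14833 = 19090071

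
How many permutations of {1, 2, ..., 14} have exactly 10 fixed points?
Choose the 10 fixed points C(14,10) = 1001, derange the rest: !4 = Σ_{j=0}^{4} (-1)^j·4!/j! = 24 - 24 + 12 - 4 + 1 = 9. Product = 1001 × 9 = 9009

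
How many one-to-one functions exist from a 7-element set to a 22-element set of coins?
P(22,7) = 22!/(22-7)! = 859541760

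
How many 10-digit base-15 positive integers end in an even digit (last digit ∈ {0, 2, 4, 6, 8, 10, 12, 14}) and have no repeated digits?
Last∈{0,2,4,6,8,10,12,14}. Last=0: 726485760. Last nonzero: 7×13×P(13,8) = 4722157440. Total = 5448643200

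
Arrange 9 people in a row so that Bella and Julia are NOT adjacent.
Total - adjacent = 9! - (9-1)!×2 = 362880 - 80640 = 282240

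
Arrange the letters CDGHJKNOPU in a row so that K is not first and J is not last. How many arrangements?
By inclusion-exclusion: 10! - 2×(10-1)! + (10-2)! = 3628800 - 725760 + 40320 = 2943360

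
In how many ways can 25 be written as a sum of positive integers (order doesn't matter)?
Pentagonal recurrence p(n) = p(n-1) + p(n-2) - p(n-5) - p(n-7) + p(n-12) + p(n-15) - ... gives p(0..24) = 1, 1, 2, 3, 5, 7, 11, 15, 22, 30, 42, 56, 77, 101, 135, 176, 231, 297, 385, 490, 627, 792, 1002, 1255, 1575. p(25) = p(24) + p(23) - p(20) - p(18) + p(13) + p(10) - p(3) = 1575 + 1255 - 627 - 385 + 101 + 42 - 3 = 1958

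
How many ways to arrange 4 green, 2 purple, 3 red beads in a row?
9! / (4! × 2! × 3!) = 1260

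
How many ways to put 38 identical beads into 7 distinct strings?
C(38+7-1, 7-1) = C(44, 6) = 7059052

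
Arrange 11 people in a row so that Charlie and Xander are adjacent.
Treat as block: (11-1)! × 2! = 3628800 × 2 = 7257600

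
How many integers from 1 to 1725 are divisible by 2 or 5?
⌊1725/2⌋ + ⌊1725/5⌋ - ⌊1725/10⌋ = 862 + 345 - 172 = 1035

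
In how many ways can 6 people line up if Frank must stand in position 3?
Fix one position: (6-1)! = 120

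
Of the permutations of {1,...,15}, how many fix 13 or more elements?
Exactly j fixed points: C(15,j)·!(15-j); sum over j ≥ 13 (derangement numbers via !m = (m-1)·(!(m-1) + !(m-2)): !0..!2 = 1, 0, 1). Σ_{j=13}^{15} C(15,j)·!(15-j) = C(15,13)·!2 + C(15,14)·!1 + C(15,15)·!0 = 105·1 + 15·0 + 1·1 = 106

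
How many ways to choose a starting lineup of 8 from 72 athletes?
C(72,8) = 72!/(8!×64!) = 11969016345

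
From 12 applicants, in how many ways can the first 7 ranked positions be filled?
P(12,7) = 12!/(12-7)! = 3991680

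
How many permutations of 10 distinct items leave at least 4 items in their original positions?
Exactly j fixed points: C(10,j)·!(10-j); sum over j ≥ 4 (derangement numbers via !m = (m-1)·(!(m-1) + !(m-2)): !0..!6 = 1, 0, 1, 2, 9, 44, 265). Σ_{j=4}^{10} C(10,j)·!(10-j) = C(10,4)·!6 + C(10,5)·!5 + C(10,6)·!4 + C(10,7)·!3 + C(10,8)·!2 + C(10,9)·!1 + C(10,10)·!0 = 210·265 + 252·44 + 210·9 + 120·2 + 45·1 + 10·0 + 1·1 = 68914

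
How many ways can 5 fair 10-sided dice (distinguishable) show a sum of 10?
Coefficient of x^10 in (x + x² + ... + x^10)^5. By inclusion-exclusion on dice exceeding 10: Σ_j (-1)^j C(5,j)·C(10-1-10j, 4) = C(5,0)·C(9,4) = 1·126 = 126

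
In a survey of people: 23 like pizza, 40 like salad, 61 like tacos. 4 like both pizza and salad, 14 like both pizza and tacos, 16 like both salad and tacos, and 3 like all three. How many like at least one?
|A∪B∪C| = 23+40+61-4-14-16+3 = 93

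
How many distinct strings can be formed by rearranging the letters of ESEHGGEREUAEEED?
15! / (1! × 2! × 7! × 1! × 1! × 1! × 1! × 1!) = 129729600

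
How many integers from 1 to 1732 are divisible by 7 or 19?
⌊1732/7⌋ + ⌊1732/19⌋ - ⌊1732/133⌋ = 247 + 91 - 13 = 325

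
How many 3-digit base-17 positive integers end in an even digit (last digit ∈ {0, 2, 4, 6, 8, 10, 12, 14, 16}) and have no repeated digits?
Last∈{0,2,4,6,8,10,12,14,16}. Last=0: 240. Last nonzero: 8×15×P(15,1) = 1800. Total = 2040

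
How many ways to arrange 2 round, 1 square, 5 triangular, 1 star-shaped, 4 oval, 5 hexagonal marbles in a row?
18! / (2! × 1! × 5! × 1! × 4! × 5!) = 9262693440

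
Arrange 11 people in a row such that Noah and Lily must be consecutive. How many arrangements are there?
Treat the 2 as one block: (11-2+1)! × 2! = 3628800 × 2 = 7257600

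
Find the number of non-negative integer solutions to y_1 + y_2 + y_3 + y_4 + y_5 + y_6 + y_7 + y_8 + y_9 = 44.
C(44+9-1, 9-1) = C(52, 8) = 752538150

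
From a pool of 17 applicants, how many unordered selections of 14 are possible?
C(17,14) = 17!/(14!×3!) = 680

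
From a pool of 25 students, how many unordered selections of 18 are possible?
C(25,18) = 25!/(18!×7!) = 480700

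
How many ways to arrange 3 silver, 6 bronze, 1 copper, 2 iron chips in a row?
12! / (3! × 6! × 1! × 2!) = 55440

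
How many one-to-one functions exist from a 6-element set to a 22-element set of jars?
P(22,6) = 22!/(22-6)! = 53721360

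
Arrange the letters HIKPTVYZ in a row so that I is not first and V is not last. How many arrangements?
By inclusion-exclusion: 8! - 2×(8-1)! + (8-2)! = 40320 - 10080 + 720 = 30960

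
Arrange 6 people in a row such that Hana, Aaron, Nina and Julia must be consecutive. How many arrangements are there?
Treat the 4 as one block: (6-4+1)! × 4! = 6 × 24 = 144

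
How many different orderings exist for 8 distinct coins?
8! = 40320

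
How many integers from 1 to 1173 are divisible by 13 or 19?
⌊1173/13⌋ + ⌊1173/19⌋ - ⌊1173/247⌋ = 90 + 61 - 4 = 147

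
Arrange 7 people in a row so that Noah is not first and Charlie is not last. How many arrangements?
By inclusion-exclusion: 7! - 2×(7-1)! + (7-2)! = 5040 - 1440 + 120 = 3720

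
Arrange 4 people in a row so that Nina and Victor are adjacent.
Treat as block: (4-1)! × 2! = 6 × 2 = 12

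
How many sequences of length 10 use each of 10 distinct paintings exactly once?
10! = 3628800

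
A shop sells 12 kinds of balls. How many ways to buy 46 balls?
C(46+12-1, 12-1) = C(57, 11) = 184509266760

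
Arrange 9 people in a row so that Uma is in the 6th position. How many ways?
Fix one position: (9-1)! = 40320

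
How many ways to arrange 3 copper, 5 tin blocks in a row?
8! / (3! × 5!) = 56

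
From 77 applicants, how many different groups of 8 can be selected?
C(77,8) = 77!/(8!×69!) = 21042072975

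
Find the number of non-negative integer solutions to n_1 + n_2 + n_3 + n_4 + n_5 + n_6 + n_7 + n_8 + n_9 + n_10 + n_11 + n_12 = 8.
C(8+12-1, 12-1) = C(19, 11) = 75582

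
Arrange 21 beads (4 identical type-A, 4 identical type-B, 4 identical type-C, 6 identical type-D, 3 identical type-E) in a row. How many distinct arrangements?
21! / (4! × 4! × 4! × 6! × 3!) = 855512658000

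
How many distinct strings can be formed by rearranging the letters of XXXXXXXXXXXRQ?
13! / (1! × 1! × 11!) = 156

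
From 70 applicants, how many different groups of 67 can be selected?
C(70,67) = 70!/(67!×3!) = 54740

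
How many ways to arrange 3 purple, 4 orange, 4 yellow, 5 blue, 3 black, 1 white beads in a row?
20! / (3! × 4! × 4! × 5! × 3! × 1!) = 977728752000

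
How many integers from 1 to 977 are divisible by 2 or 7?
⌊977/2⌋ + ⌊977/7⌋ - ⌊977/14⌋ = 488 + 139 - 69 = 558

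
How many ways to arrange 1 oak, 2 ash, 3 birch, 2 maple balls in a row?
8! / (1! × 2! × 3! × 2!) = 1680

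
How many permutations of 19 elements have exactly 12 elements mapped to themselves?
Choose the 12 fixed points C(19,12) = 50388, derange the rest: !7 = Σ_{j=0}^{7} (-1)^j·7!/j! = 5040 - 5040 + 2520 - 840 + 210 - 42 + 7 - 1 = 1854. Product = 50388 × 1854 = 93419352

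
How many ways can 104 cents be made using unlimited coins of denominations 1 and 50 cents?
Coefficient of x^104 in 1/(1-x^1) · 1/(1-x^50). Use j coins of 50 for j = 0..⌊104/50⌋ = 2, the rest in 1s: 2 + 1 = 3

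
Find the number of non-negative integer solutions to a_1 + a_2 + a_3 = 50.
C(50+3-1, 3-1) = C(52, 2) = 1326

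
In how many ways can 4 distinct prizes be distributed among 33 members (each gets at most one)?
P(33,4) = 33!/(33-4)! = 982080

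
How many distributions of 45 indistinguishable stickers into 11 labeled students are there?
C(45+11-1, 11-1) = C(55, 10) = 29248649430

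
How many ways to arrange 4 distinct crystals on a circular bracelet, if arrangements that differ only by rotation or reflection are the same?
(4-1)!/2 = 6/2 = 3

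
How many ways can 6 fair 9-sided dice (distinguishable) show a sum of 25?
Coefficient of x^25 in (x + x² + ... + x^9)^6. By inclusion-exclusion on dice exceeding 9: Σ_j (-1)^j C(6,j)·C(25-1-9j, 5) = C(6,0)·C(24,5) - C(6,1)·C(15,5) + C(6,2)·C(6,5) = 1·42504 - 6·3003 + 15·6 = 24576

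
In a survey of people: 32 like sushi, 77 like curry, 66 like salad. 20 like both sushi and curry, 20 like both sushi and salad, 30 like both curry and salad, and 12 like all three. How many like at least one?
|A∪B∪C| = 32+77+66-20-20-30+12 = 117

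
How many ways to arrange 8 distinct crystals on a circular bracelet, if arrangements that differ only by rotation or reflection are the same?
(8-1)!/2 = 5040/2 = 2520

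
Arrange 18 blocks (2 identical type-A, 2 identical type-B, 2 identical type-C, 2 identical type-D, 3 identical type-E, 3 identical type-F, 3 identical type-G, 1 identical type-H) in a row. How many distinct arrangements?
18! / (2! × 2! × 2! × 2! × 3! × 3! × 3! × 1!) = 1852538688000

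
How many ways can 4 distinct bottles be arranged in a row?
4! = 24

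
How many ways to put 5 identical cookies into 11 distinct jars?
C(5+11-1, 11-1) = C(15, 10) = 3003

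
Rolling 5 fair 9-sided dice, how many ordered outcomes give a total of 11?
Coefficient of x^11 in (x + x² + ... + x^9)^5. By inclusion-exclusion on dice exceeding 9: Σ_j (-1)^j C(5,j)·C(11-1-9j, 4) = C(5,0)·C(10,4) = 1·210 = 210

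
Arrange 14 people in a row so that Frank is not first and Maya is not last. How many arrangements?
By inclusion-exclusion: 14! - 2×(14-1)! + (14-2)! = 87178291200 - 12454041600 + 479001600 = 75203251200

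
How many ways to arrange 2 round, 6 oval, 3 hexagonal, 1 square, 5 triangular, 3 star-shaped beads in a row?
20! / (2! × 6! × 3! × 1! × 5! × 3!) = 391091500800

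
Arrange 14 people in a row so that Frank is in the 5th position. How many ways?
Fix one position: (14-1)! = 6227020800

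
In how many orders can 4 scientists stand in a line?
4! = 24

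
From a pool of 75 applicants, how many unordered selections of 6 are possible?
C(75,6) = 75!/(6!×69!) = 201359550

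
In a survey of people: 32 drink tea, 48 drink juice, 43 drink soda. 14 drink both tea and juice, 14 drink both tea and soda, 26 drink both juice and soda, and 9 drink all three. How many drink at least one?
|A∪B∪C| = 32+48+43-14-14-26+9 = 78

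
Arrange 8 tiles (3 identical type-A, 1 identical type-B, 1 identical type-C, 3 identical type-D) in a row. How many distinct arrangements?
8! / (3! × 1! × 1! × 3!) = 1120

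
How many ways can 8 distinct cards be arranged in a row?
8! = 40320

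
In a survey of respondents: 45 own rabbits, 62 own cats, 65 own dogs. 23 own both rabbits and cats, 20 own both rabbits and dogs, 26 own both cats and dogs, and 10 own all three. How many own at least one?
|A∪B∪C| = 45+62+65-23-20-26+10 = 113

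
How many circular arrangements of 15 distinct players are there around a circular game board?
Circular: fix one position, arrange the rest. (15-1)! = 87178291200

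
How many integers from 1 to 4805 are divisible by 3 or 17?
⌊4805/3⌋ + ⌊4805/17⌋ - ⌊4805/51⌋ = 1601 + 282 - 94 = 1789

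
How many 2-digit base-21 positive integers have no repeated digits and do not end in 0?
Last digit: 20 nonzero choices. First digit: 19 (nonzero, ≠last). Middle 0: P(19,0) = 1. Total = 380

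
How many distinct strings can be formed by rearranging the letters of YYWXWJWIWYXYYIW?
15! / (5! × 5! × 1! × 2! × 2!) = 22702680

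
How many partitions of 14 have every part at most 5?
Let r_j(i) = number of partitions of i into parts ≤ j, for i = 0..14. r_1(i) = 1 for all i; r_j(i) = r_{j-1}(i) + r_j(i-j). Rows j = 2..5: ≤2: 1 1 2 2 3 3 4 4 5 5 6 6 7 7 8; ≤3: 1 1 2 3 4 5 7 8 10 12 14 16 19 21 24; ≤4: 1 1 2 3 5 6 9 11 15 18 23 27 34 39 47; ≤5: 1 1 2 3 5 7 10 13 18 23 30 37 47 57 70. r_5(14) = 70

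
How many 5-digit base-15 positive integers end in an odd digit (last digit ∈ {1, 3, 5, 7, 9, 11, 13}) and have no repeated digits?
Last∈{1,3,5,7,9,11,13}. Last=0: 0. Last nonzero: 7×13×P(13,3) = 156156. Total = 156156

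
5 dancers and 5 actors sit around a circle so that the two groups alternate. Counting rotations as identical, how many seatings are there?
Fix one of the dancers: (5-1)! ways for the remaining dancers, × 5! ways for the actors = 24 × 120 = 2880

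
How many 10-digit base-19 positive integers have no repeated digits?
First digit: 18 choices (nonzero). Then descending: 18 × 18 × 17 × 16 × 15 × 14 × 13 × 12 × 11 × 10 = 317578060800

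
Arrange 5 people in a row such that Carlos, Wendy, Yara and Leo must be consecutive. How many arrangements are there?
Treat the 4 as one block: (5-4+1)! × 4! = 2 × 24 = 48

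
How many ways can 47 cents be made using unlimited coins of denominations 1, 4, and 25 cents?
Coefficient of x^47 in 1/(1-x^1) · 1/(1-x^4) · 1/(1-x^25). Case on j = number of 25-cent coins (j = 0..1); remainder r = 47 - 25j is made from {1,4} in ⌊r/4⌋+1 ways. r = 47, 22 → 12 + 6 = 18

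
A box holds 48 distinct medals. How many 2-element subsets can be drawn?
C(48,2) = 48!/(2!×46!) = 1128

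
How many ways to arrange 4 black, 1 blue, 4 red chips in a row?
9! / (4! × 1! × 4!) = 630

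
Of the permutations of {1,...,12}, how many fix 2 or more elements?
Exactly j fixed points: C(12,j)·!(12-j); sum over j ≥ 2 (derangement numbers via !m = (m-1)·(!(m-1) + !(m-2)): !0..!10 = 1, 0, 1, 2, 9, 44, 265, 1854, 14833, 133496, 1334961). Σ_{j=2}^{12} C(12,j)·!(12-j) = C(12,2)·!10 + C(12,3)·!9 + C(12,4)·!8 + C(12,5)·!7 + C(12,6)·!6 + C(12,7)·!5 + C(12,8)·!4 + C(12,9)·!3 + C(12,10)·!2 + C(12,11)·!1 + C(12,12)·!0 = 66·1334961 + 220·133496 + 495·14833 + 792·1854 + 924·265 + 792·44 + 495·9 + 220·2 + 66·1 + 12·0 + 1·1 = 126571919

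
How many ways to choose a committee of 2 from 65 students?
C(65,2) = 65!/(2!×63!) = 2080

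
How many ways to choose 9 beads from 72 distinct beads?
C(72,9) = 72!/(9!×63!) = 85113005120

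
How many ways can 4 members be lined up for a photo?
4! = 24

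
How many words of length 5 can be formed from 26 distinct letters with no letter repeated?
P(26,5) = 26!/(26-5)! = 7893600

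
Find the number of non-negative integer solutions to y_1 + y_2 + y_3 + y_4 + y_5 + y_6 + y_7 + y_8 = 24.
C(24+8-1, 8-1) = C(31, 7) = 2629575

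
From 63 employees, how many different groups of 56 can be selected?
C(63,56) = 63!/(56!×7!) = 553270671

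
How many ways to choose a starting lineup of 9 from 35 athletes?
C(35,9) = 35!/(9!×26!) = 70607460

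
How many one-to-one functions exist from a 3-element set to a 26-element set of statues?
P(26,3) = 26!/(26-3)! = 15600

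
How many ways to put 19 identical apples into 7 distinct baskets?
C(19+7-1, 7-1) = C(25, 6) = 177100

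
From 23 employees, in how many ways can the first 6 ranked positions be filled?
P(23,6) = 23!/(23-6)! = 72681840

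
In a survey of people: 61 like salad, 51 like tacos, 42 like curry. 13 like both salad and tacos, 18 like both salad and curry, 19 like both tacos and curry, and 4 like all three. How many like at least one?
|A∪B∪C| = 61+51+42-13-18-19+4 = 108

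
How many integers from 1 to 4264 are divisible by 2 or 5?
⌊4264/2⌋ + ⌊4264/5⌋ - ⌊4264/10⌋ = 2132 + 852 - 426 = 2558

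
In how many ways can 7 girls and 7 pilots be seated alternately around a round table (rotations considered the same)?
Fix one of the girls: (7-1)! ways for the remaining girls, × 7! ways for the pilots = 720 × 5040 = 3628800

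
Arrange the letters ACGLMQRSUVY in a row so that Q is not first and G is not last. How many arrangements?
By inclusion-exclusion: 11! - 2×(11-1)! + (11-2)! = 39916800 - 7257600 + 362880 = 33022080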